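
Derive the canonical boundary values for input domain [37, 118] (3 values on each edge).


Range: [37, 118]
Boundaries: just below min, min, min+1, max-1, max, just above max
Values: [36, 37, 38, 117, 118, 119]

[36, 37, 38, 117, 118, 119]


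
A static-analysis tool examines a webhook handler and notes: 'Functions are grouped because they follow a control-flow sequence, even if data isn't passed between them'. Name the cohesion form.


Reasoning: Grouped by order of execution within a routine, not by data flow
Type: Procedural cohesion

Procedural cohesion


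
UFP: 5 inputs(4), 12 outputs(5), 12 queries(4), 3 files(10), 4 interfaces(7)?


UFP = EI*4 + EO*5 + EQ*4 + ILF*10 + EIF*7
UFP = 5*4 + 12*5 + 12*4 + 3*10 + 4*7
UFP = 20 + 60 + 48 + 30 + 28
UFP = 186

186


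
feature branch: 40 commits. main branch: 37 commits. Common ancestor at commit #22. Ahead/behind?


Common ancestor: commit #22
feature commits after divergence: 40 - 22 = 18
main commits after divergence: 37 - 22 = 15
feature is 18 commits ahead of main
main is 15 commits ahead of feature

feature ahead: 18, main ahead: 15


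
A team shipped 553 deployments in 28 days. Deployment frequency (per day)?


Formula: deployments per day = releases / days
= 553 / 28
= 19.75 deploys/day
(equivalently, 138.25 deploys/week)

19.75 deploys/day


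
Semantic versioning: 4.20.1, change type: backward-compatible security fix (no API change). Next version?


Current: 4.20.1
Change category: 'backward-compatible security fix (no API change)' → patch bump
SemVer rule: patch bump → increment PATCH (MAJOR and MINOR unchanged)
New: 4.20.2

4.20.2


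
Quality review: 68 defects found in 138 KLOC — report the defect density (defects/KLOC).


Defect density = defects / KLOC
Defect density = 68 / 138
Defect density = 0.493 defects/KLOC

0.493 defects/KLOC


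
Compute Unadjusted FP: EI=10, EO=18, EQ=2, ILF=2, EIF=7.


UFP = EI*4 + EO*5 + EQ*4 + ILF*10 + EIF*7
UFP = 10*4 + 18*5 + 2*4 + 2*10 + 7*7
UFP = 40 + 90 + 8 + 20 + 49
UFP = 207

207


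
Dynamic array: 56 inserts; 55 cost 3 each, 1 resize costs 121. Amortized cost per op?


Formula: Amortized cost = Total cost / Operations
Total cost = (55 * 3) + (1 * 121)
Total cost = 165 + 121 = 286
Amortized = 286 / 56 = 5.1071

5.1071


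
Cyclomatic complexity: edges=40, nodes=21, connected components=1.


Formula: V(G) = E - N + 2P
V(G) = 40 - 21 + 2*1
V(G) = 19 + 2
V(G) = 21

21


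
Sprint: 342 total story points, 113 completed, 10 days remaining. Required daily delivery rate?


Formula: Required rate = Remaining points / Days left
Remaining = 342 - 113 = 229 points
Required rate = 229 / 10 = 22.9 points/day

22.9 points/day


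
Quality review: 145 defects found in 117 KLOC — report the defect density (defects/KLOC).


Defect density = defects / KLOC
Defect density = 145 / 117
Defect density = 1.239 defects/KLOC

1.239 defects/KLOC


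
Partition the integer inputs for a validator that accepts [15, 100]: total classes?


Valid range: [15, 100]
Class 1: x < 15 — invalid
Class 2: 15 ≤ x ≤ 100 — valid
Class 3: x > 100 — invalid
Total equivalence classes: 3

3 equivalence classes


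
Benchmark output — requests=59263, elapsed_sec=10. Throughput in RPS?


Formula: throughput = requests / seconds
throughput = 59263 / 10
throughput = 5926.3 requests/second

5926.3 requests/second


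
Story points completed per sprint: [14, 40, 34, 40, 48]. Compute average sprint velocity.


Formula: Avg velocity = Total points / Number of sprints
Points: [14, 40, 34, 40, 48]
Sum = 14 + 40 + 34 + 40 + 48 = 176
Avg velocity = 176 / 5 = 35.2 points/sprint

35.2 points/sprint


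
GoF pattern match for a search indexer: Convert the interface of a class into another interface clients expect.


This matches the Adapter pattern

Adapter


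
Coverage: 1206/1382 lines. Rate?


Coverage = covered / total * 100
Coverage = 1206 / 1382 * 100
Coverage = 87.26%

87.26%


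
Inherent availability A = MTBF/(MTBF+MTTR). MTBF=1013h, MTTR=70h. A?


Availability = MTBF / (MTBF + MTTR)
Availability = 1013 / (1013 + 70)
Availability = 1013 / 1083
Availability = 93.5365%

93.5365%


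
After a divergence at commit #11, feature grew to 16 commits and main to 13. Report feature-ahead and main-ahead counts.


Common ancestor: commit #11
feature commits after divergence: 16 - 11 = 5
main commits after divergence: 13 - 11 = 2
feature is 5 commits ahead of main
main is 2 commits ahead of feature

feature ahead: 5, main ahead: 2


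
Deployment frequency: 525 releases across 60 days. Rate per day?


Formula: deployments per day = releases / days
= 525 / 60
= 8.75 deploys/day
(equivalently, 61.25 deploys/week)

8.75 deploys/day


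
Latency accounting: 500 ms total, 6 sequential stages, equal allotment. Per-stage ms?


Formula: per_stage = total_budget / stages
per_stage = 500 / 6
per_stage = 83.33 ms

83.33 ms


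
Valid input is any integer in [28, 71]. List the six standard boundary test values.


Range: [28, 71]
Boundaries: just below min, min, min+1, max-1, max, just above max
Values: [27, 28, 29, 70, 71, 72]

[27, 28, 29, 70, 71, 72]


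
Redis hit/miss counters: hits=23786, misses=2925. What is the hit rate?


Formula: hit rate = hits / (hits + misses) * 100
hit rate = 23786 / (23786 + 2925) * 100
hit rate = 23786 / 26711 * 100
hit rate = 89.05%

89.05%


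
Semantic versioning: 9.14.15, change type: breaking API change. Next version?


Current: 9.14.15
Change category: 'breaking API change' → major bump
SemVer rule: major bump → increment MAJOR, reset MINOR and PATCH to 0
New: 10.0.0

10.0.0


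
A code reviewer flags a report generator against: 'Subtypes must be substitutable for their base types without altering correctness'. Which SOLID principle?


This describes the Liskov Substitution Principle (LSP)

Liskov Substitution Principle (LSP)


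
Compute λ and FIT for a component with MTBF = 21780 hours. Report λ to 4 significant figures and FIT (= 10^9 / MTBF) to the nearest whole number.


Formula: λ = 1 / MTBF; FIT = λ × 1e9 = 1e9 / MTBF
λ = 1 / 21780 ≈ 4.591e-05 failures/hour
FIT = 1e9 / 21780 ≈ 45914 failures per 1e9 hours (nearest whole number)

λ = 4.591e-05 /h, FIT = 45914


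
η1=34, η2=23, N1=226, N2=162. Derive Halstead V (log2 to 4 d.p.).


Formula: V = N * log2(η), where N = N1 + N2 and η = η1 + η2
η = 34 + 23 = 57
N = 226 + 162 = 388
log2(57) ≈ 5.8329
V = 388 * 5.8329 = 2263.17

2263.17


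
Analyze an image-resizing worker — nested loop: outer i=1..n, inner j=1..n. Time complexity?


Reasoning: n iterations times n iterations
Complexity: O(n^2)

O(n^2)


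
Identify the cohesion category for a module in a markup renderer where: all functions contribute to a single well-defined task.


Reasoning: Best: single purpose
Type: Functional cohesion

Functional cohesion


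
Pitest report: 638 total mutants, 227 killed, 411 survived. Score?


Mutation score = killed / total * 100
Mutation score = 227 / 638 * 100
Mutation score = 35.58%

35.58%


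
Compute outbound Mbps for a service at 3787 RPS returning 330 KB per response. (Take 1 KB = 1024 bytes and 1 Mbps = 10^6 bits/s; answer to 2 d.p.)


Formula: Mbps = payload_bytes * RPS * 8 / 1e6
Payload per request = 330 KB = 330 * 1024 = 337920 bytes
Total bytes/sec = 337920 * 3787 = 1279703040
Total bits/sec = 1279703040 * 8 = 10237624320
Mbps = 10237624320 / 1e6 = 10237.62

10237.62 Mbps


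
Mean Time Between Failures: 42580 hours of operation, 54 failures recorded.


Formula: MTBF = Total operating time / Number of failures
MTBF = 42580 / 54
MTBF = 788.52 hours

788.52 hours


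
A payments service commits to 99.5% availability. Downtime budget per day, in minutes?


Formula: allowed downtime = period * (100 - SLA) / 100
Period (day) = 1440 minutes
Unavailability fraction = (100 - 99.5) / 100
Allowed downtime = 1440 * (100 - 99.5) / 100
Allowed downtime = 7.2 minutes

7.2 minutes


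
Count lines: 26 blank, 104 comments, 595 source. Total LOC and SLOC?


Total LOC = blank + comment + code
Total LOC = 26 + 104 + 595 = 725
SLOC (source only) = code = 595

Total LOC: 725, SLOC: 595


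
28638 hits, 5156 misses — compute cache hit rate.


Formula: hit rate = hits / (hits + misses) * 100
hit rate = 28638 / (28638 + 5156) * 100
hit rate = 28638 / 33794 * 100
hit rate = 84.74%

84.74%


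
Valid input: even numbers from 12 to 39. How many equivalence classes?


Constraint: even integers in [12, 39]
Class 1: x < 12 — out-of-range invalid
Class 2: x in [12,39] but odd — wrong type invalid
Class 3: x in [12,39] and even — valid
Class 4: x > 39 — out-of-range invalid
Total equivalence classes: 4

4 equivalence classes


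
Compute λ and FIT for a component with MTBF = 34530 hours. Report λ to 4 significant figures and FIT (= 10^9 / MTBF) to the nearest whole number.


Formula: λ = 1 / MTBF; FIT = λ × 1e9 = 1e9 / MTBF
λ = 1 / 34530 ≈ 2.896e-05 failures/hour
FIT = 1e9 / 34530 ≈ 28960 failures per 1e9 hours (nearest whole number)

λ = 2.896e-05 /h, FIT = 28960


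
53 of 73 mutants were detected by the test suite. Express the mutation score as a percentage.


Mutation score = killed / total * 100
Mutation score = 53 / 73 * 100
Mutation score = 72.6%

72.6%


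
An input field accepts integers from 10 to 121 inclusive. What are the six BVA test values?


Range: [10, 121]
Boundaries: just below min, min, min+1, max-1, max, just above max
Values: [9, 10, 11, 120, 121, 122]

[9, 10, 11, 120, 121, 122]


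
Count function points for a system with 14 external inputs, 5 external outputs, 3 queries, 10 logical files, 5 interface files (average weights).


UFP = EI*4 + EO*5 + EQ*4 + ILF*10 + EIF*7
UFP = 14*4 + 5*5 + 3*4 + 10*10 + 5*7
UFP = 56 + 25 + 12 + 100 + 35
UFP = 228

228


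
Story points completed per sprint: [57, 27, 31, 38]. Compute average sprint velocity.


Formula: Avg velocity = Total points / Number of sprints
Points: [57, 27, 31, 38]
Sum = 57 + 27 + 31 + 38 = 153
Avg velocity = 153 / 4 = 38.25 points/sprint

38.25 points/sprint


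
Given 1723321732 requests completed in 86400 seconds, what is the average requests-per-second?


Formula: throughput = requests / seconds
throughput = 1723321732 / 86400
throughput = 19945.85 requests/second

19945.85 requests/second


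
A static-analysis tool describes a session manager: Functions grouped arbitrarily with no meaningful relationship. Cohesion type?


Reasoning: Worst: random grouping
Type: Coincidental cohesion

Coincidental cohesion


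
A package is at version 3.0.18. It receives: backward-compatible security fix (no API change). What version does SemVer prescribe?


Current: 3.0.18
Change category: 'backward-compatible security fix (no API change)' → patch bump
SemVer rule: patch bump → increment PATCH (MAJOR and MINOR unchanged)
New: 3.0.19

3.0.19


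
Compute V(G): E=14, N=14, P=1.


Formula: V(G) = E - N + 2P
V(G) = 14 - 14 + 2*1
V(G) = 0 + 2
V(G) = 2

2


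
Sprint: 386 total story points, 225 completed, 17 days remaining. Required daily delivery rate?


Formula: Required rate = Remaining points / Days left
Remaining = 386 - 225 = 161 points
Required rate = 161 / 17 = 9.47 points/day

9.47 points/day


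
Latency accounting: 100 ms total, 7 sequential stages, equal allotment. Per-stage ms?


Formula: per_stage = total_budget / stages
per_stage = 100 / 7
per_stage = 14.29 ms

14.29 ms


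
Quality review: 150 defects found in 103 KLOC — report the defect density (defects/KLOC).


Defect density = defects / KLOC
Defect density = 150 / 103
Defect density = 1.456 defects/KLOC

1.456 defects/KLOC


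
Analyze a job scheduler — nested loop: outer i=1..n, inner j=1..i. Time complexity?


Reasoning: triangle: n(n+1)/2 ~ n^2/2
Complexity: O(n^2)

O(n^2)


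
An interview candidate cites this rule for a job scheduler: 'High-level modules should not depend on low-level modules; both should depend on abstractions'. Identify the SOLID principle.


This describes the Dependency Inversion Principle (DIP)

Dependency Inversion Principle (DIP)


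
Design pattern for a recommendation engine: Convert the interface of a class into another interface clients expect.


This matches the Adapter pattern

Adapter


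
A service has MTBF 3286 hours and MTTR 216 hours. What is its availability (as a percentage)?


Availability = MTBF / (MTBF + MTTR)
Availability = 3286 / (3286 + 216)
Availability = 3286 / 3502
Availability = 93.8321%

93.8321%


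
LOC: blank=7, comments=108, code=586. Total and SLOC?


Total LOC = blank + comment + code
Total LOC = 7 + 108 + 586 = 701
SLOC (source only) = code = 586

Total LOC: 701, SLOC: 586


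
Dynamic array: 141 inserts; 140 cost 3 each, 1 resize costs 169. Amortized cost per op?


Formula: Amortized cost = Total cost / Operations
Total cost = (140 * 3) + (1 * 169)
Total cost = 420 + 169 = 589
Amortized = 589 / 141 = 4.1773

4.1773


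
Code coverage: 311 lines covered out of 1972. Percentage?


Coverage = covered / total * 100
Coverage = 311 / 1972 * 100
Coverage = 15.77%

15.77%


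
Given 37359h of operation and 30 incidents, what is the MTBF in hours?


Formula: MTBF = Total operating time / Number of failures
MTBF = 37359 / 30
MTBF = 1245.3 hours

1245.3 hours


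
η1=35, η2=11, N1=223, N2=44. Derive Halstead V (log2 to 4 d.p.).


Formula: V = N * log2(η), where N = N1 + N2 and η = η1 + η2
η = 35 + 11 = 46
N = 223 + 44 = 267
log2(46) ≈ 5.5236
V = 267 * 5.5236 = 1474.80

1474.80


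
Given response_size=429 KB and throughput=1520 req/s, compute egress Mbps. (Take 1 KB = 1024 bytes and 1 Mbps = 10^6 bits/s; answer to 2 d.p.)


Formula: Mbps = payload_bytes * RPS * 8 / 1e6
Payload per request = 429 KB = 429 * 1024 = 439296 bytes
Total bytes/sec = 439296 * 1520 = 667729920
Total bits/sec = 667729920 * 8 = 5341839360
Mbps = 5341839360 / 1e6 = 5341.84

5341.84 Mbps


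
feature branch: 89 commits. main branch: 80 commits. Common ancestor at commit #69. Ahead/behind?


Common ancestor: commit #69
feature commits after divergence: 89 - 69 = 20
main commits after divergence: 80 - 69 = 11
feature is 20 commits ahead of main
main is 11 commits ahead of feature

feature ahead: 20, main ahead: 11


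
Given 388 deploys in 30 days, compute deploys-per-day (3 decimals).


Formula: deployments per day = releases / days
= 388 / 30
= 12.933 deploys/day
(equivalently, 90.53 deploys/week)

12.933 deploys/day


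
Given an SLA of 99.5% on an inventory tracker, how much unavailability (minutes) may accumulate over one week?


Formula: allowed downtime = period * (100 - SLA) / 100
Period (week) = 10080 minutes
Unavailability fraction = (100 - 99.5) / 100
Allowed downtime = 10080 * (100 - 99.5) / 100
Allowed downtime = 50.4 minutes

50.4 minutes


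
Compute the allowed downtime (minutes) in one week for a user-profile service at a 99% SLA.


Formula: allowed downtime = period * (100 - SLA) / 100
Period (week) = 10080 minutes
Unavailability fraction = (100 - 99.0) / 100
Allowed downtime = 10080 * (100 - 99.0) / 100
Allowed downtime = 100.8 minutes

100.8 minutes


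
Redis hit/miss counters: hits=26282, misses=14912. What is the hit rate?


Formula: hit rate = hits / (hits + misses) * 100
hit rate = 26282 / (26282 + 14912) * 100
hit rate = 26282 / 41194 * 100
hit rate = 63.8%

63.8%


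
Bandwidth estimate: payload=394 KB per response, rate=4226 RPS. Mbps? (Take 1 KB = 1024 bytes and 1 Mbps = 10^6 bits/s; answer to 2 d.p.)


Formula: Mbps = payload_bytes * RPS * 8 / 1e6
Payload per request = 394 KB = 394 * 1024 = 403456 bytes
Total bytes/sec = 403456 * 4226 = 1705005056
Total bits/sec = 1705005056 * 8 = 13640040448
Mbps = 13640040448 / 1e6 = 13640.04

13640.04 Mbps


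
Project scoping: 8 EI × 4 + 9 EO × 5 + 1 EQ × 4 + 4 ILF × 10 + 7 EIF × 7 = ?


UFP = EI*4 + EO*5 + EQ*4 + ILF*10 + EIF*7
UFP = 8*4 + 9*5 + 1*4 + 4*10 + 7*7
UFP = 32 + 45 + 4 + 40 + 49
UFP = 170

170


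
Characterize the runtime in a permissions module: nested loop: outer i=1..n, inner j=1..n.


Reasoning: n iterations times n iterations
Complexity: O(n^2)

O(n^2)


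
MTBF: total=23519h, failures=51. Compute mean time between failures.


Formula: MTBF = Total operating time / Number of failures
MTBF = 23519 / 51
MTBF = 461.16 hours

461.16 hours


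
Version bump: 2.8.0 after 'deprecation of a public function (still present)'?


Current: 2.8.0
Change category: 'deprecation of a public function (still present)' → minor bump
SemVer rule: minor bump → increment MINOR, reset PATCH to 0 (MAJOR unchanged)
New: 2.9.0

2.9.0


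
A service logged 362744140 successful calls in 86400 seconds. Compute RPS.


Formula: throughput = requests / seconds
throughput = 362744140 / 86400
throughput = 4198.43 requests/second

4198.43 requests/second


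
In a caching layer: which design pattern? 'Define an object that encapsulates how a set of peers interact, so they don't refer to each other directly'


This matches the Mediator pattern

Mediator


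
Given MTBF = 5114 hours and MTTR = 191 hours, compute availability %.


Availability = MTBF / (MTBF + MTTR)
Availability = 5114 / (5114 + 191)
Availability = 5114 / 5305
Availability = 96.3996%

96.3996%


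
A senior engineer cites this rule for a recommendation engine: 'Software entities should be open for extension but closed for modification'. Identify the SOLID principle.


This describes the Open/Closed Principle (OCP)

Open/Closed Principle (OCP)


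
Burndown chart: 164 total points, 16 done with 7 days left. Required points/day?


Formula: Required rate = Remaining points / Days left
Remaining = 164 - 16 = 148 points
Required rate = 148 / 7 = 21.14 points/day

21.14 points/day


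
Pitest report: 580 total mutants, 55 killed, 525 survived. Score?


Mutation score = killed / total * 100
Mutation score = 55 / 580 * 100
Mutation score = 9.48%

9.48%


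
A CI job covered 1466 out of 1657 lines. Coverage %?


Coverage = covered / total * 100
Coverage = 1466 / 1657 * 100
Coverage = 88.47%

88.47%


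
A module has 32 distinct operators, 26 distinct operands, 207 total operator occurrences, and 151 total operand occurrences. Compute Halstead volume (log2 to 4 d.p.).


Formula: V = N * log2(η), where N = N1 + N2 and η = η1 + η2
η = 32 + 26 = 58
N = 207 + 151 = 358
log2(58) ≈ 5.8580
V = 358 * 5.8580 = 2097.16

2097.16


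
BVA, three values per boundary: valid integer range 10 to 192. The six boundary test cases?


Range: [10, 192]
Boundaries: just below min, min, min+1, max-1, max, just above max
Values: [9, 10, 11, 191, 192, 193]

[9, 10, 11, 191, 192, 193]


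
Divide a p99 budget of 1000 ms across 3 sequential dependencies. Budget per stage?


Formula: per_stage = total_budget / stages
per_stage = 1000 / 3
per_stage = 333.33 ms

333.33 ms


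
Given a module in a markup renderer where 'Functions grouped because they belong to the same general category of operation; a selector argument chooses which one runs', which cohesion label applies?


Reasoning: Grouped by category of activity, not by data or sequence
Type: Logical cohesion

Logical cohesion


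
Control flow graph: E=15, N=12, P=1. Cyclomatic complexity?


Formula: V(G) = E - N + 2P
V(G) = 15 - 12 + 2*1
V(G) = 3 + 2
V(G) = 5

5


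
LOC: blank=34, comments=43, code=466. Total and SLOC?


Total LOC = blank + comment + code
Total LOC = 34 + 43 + 466 = 543
SLOC (source only) = code = 466

Total LOC: 543, SLOC: 466


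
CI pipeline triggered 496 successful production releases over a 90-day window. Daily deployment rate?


Formula: deployments per day = releases / days
= 496 / 90
= 5.511 deploys/day
(equivalently, 38.58 deploys/week)

5.511 deploys/day


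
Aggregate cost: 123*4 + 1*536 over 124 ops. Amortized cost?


Formula: Amortized cost = Total cost / Operations
Total cost = (123 * 4) + (1 * 536)
Total cost = 492 + 536 = 1028
Amortized = 1028 / 124 = 8.2903

8.2903


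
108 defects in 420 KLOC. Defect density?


Defect density = defects / KLOC
Defect density = 108 / 420
Defect density = 0.257 defects/KLOC

0.257 defects/KLOC


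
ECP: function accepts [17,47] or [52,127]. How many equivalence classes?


Valid ranges: [17,47] and [52,127]
Class 1: x < 17 — invalid
Class 2: 17 ≤ x ≤ 47 — valid
Class 3: 47 < x < 52 — invalid (gap between ranges)
Class 4: 52 ≤ x ≤ 127 — valid
Class 5: x > 127 — invalid
Total equivalence classes: 5

5 equivalence classes


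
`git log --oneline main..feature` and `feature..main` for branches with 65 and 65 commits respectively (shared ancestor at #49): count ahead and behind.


Common ancestor: commit #49
feature commits after divergence: 65 - 49 = 16
main commits after divergence: 65 - 49 = 16
feature is 16 commits ahead of main
main is 16 commits ahead of feature

feature ahead: 16, main ahead: 16


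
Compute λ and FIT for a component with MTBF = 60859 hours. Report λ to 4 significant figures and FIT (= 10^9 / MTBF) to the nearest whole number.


Formula: λ = 1 / MTBF; FIT = λ × 1e9 = 1e9 / MTBF
λ = 1 / 60859 ≈ 1.643e-05 failures/hour
FIT = 1e9 / 60859 ≈ 16431 failures per 1e9 hours (nearest whole number)

λ = 1.643e-05 /h, FIT = 16431


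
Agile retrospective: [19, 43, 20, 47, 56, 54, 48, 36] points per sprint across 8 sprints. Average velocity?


Formula: Avg velocity = Total points / Number of sprints
Points: [19, 43, 20, 47, 56, 54, 48, 36]
Sum = 19 + 43 + 20 + 47 + 56 + 54 + 48 + 36 = 323
Avg velocity = 323 / 8 = 40.38 points/sprint

40.38 points/sprint


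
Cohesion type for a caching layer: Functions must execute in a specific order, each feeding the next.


Reasoning: Output of one is input to next
Type: Sequential cohesion

Sequential cohesion


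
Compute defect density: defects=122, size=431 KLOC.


Defect density = defects / KLOC
Defect density = 122 / 431
Defect density = 0.283 defects/KLOC

0.283 defects/KLOC


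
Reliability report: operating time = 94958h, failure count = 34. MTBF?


Formula: MTBF = Total operating time / Number of failures
MTBF = 94958 / 34
MTBF = 2792.88 hours

2792.88 hours


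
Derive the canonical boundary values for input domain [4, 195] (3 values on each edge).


Range: [4, 195]
Boundaries: just below min, min, min+1, max-1, max, just above max
Values: [3, 4, 5, 194, 195, 196]

[3, 4, 5, 194, 195, 196]


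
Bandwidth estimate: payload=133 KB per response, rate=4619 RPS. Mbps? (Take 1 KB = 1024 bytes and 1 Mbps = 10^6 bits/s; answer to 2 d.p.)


Formula: Mbps = payload_bytes * RPS * 8 / 1e6
Payload per request = 133 KB = 133 * 1024 = 136192 bytes
Total bytes/sec = 136192 * 4619 = 629070848
Total bits/sec = 629070848 * 8 = 5032566784
Mbps = 5032566784 / 1e6 = 5032.57

5032.57 Mbps


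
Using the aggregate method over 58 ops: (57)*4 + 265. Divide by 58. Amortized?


Formula: Amortized cost = Total cost / Operations
Total cost = (57 * 4) + (1 * 265)
Total cost = 228 + 265 = 493
Amortized = 493 / 58 = 8.5

8.5


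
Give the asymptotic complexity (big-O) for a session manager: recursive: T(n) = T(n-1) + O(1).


Reasoning: linear recursion with constant work per frame
Complexity: O(n)

O(n)


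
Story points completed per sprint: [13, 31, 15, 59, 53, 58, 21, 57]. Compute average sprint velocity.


Formula: Avg velocity = Total points / Number of sprints
Points: [13, 31, 15, 59, 53, 58, 21, 57]
Sum = 13 + 31 + 15 + 59 + 53 + 58 + 21 + 57 = 307
Avg velocity = 307 / 8 = 38.38 points/sprint

38.38 points/sprint


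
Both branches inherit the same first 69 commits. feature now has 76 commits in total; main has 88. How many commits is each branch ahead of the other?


Common ancestor: commit #69
feature commits after divergence: 76 - 69 = 7
main commits after divergence: 88 - 69 = 19
feature is 7 commits ahead of main
main is 19 commits ahead of feature

feature ahead: 7, main ahead: 19


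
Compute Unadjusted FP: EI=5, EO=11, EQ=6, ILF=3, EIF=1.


UFP = EI*4 + EO*5 + EQ*4 + ILF*10 + EIF*7
UFP = 5*4 + 11*5 + 6*4 + 3*10 + 1*7
UFP = 20 + 55 + 24 + 30 + 7
UFP = 136

136


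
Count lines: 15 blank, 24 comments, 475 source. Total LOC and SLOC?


Total LOC = blank + comment + code
Total LOC = 15 + 24 + 475 = 514
SLOC (source only) = code = 475

Total LOC: 514, SLOC: 475


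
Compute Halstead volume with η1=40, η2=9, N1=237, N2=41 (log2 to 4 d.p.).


Formula: V = N * log2(η), where N = N1 + N2 and η = η1 + η2
η = 40 + 9 = 49
N = 237 + 41 = 278
log2(49) ≈ 5.6147
V = 278 * 5.6147 = 1560.89

1560.89


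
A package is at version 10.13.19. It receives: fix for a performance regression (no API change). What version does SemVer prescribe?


Current: 10.13.19
Change category: 'fix for a performance regression (no API change)' → patch bump
SemVer rule: patch bump → increment PATCH (MAJOR and MINOR unchanged)
New: 10.13.20

10.13.20


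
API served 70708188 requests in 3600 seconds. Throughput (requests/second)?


Formula: throughput = requests / seconds
throughput = 70708188 / 3600
throughput = 19641.16 requests/second

19641.16 requests/second


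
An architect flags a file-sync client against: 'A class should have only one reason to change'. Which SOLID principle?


This describes the Single Responsibility Principle (SRP)

Single Responsibility Principle (SRP)


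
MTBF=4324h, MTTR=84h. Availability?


Availability = MTBF / (MTBF + MTTR)
Availability = 4324 / (4324 + 84)
Availability = 4324 / 4408
Availability = 98.0944%

98.0944%


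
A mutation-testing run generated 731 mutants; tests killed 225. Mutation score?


Mutation score = killed / total * 100
Mutation score = 225 / 731 * 100
Mutation score = 30.78%

30.78%


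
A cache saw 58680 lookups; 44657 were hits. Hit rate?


Formula: hit rate = hits / (hits + misses) * 100
hit rate = 44657 / (44657 + 14023) * 100
hit rate = 44657 / 58680 * 100
hit rate = 76.1%

76.1%


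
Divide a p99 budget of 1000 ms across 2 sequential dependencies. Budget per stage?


Formula: per_stage = total_budget / stages
per_stage = 1000 / 2
per_stage = 500.0 ms

500.0 ms


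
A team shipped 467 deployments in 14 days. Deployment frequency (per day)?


Formula: deployments per day = releases / days
= 467 / 14
= 33.357 deploys/day
(equivalently, 233.5 deploys/week)

33.357 deploys/day


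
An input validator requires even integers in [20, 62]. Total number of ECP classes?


Constraint: even integers in [20, 62]
Class 1: x < 20 — out-of-range invalid
Class 2: x in [20,62] but odd — wrong type invalid
Class 3: x in [20,62] and even — valid
Class 4: x > 62 — out-of-range invalid
Total equivalence classes: 4

4 equivalence classes


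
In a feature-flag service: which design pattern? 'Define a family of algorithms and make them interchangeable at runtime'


This matches the Strategy pattern

Strategy


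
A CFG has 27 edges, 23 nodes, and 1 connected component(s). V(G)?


Formula: V(G) = E - N + 2P
V(G) = 27 - 23 + 2*1
V(G) = 4 + 2
V(G) = 6

6


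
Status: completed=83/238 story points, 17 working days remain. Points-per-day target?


Formula: Required rate = Remaining points / Days left
Remaining = 238 - 83 = 155 points
Required rate = 155 / 17 = 9.12 points/day

9.12 points/day


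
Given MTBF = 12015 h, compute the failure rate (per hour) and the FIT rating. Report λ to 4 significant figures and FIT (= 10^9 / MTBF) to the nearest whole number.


Formula: λ = 1 / MTBF; FIT = λ × 1e9 = 1e9 / MTBF
λ = 1 / 12015 ≈ 8.323e-05 failures/hour
FIT = 1e9 / 12015 ≈ 83229 failures per 1e9 hours (nearest whole number)

λ = 8.323e-05 /h, FIT = 83229


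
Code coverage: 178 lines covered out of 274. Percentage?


Coverage = covered / total * 100
Coverage = 178 / 274 * 100
Coverage = 64.96%

64.96%


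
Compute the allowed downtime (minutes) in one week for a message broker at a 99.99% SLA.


Formula: allowed downtime = period * (100 - SLA) / 100
Period (week) = 10080 minutes
Unavailability fraction = (100 - 99.99) / 100
Allowed downtime = 10080 * (100 - 99.99) / 100
Allowed downtime = 1.008 minutes

1.008 minutes


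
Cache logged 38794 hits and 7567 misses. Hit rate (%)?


Formula: hit rate = hits / (hits + misses) * 100
hit rate = 38794 / (38794 + 7567) * 100
hit rate = 38794 / 46361 * 100
hit rate = 83.68%

83.68%


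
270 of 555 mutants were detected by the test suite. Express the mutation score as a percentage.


Mutation score = killed / total * 100
Mutation score = 270 / 555 * 100
Mutation score = 48.65%

48.65%


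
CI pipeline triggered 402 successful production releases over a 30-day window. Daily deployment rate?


Formula: deployments per day = releases / days
= 402 / 30
= 13.4 deploys/day
(equivalently, 93.8 deploys/week)

13.4 deploys/day


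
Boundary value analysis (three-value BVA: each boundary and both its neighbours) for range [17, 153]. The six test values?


Range: [17, 153]
Boundaries: just below min, min, min+1, max-1, max, just above max
Values: [16, 17, 18, 152, 153, 154]

[16, 17, 18, 152, 153, 154]


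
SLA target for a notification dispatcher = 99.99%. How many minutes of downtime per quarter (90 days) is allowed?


Formula: allowed downtime = period * (100 - SLA) / 100
Period (quarter (90 days)) = 129600 minutes
Unavailability fraction = (100 - 99.99) / 100
Allowed downtime = 129600 * (100 - 99.99) / 100
Allowed downtime = 12.96 minutes

12.96 minutes


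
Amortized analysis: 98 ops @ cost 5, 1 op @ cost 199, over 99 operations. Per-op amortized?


Formula: Amortized cost = Total cost / Operations
Total cost = (98 * 5) + (1 * 199)
Total cost = 490 + 199 = 689
Amortized = 689 / 99 = 6.9596

6.9596


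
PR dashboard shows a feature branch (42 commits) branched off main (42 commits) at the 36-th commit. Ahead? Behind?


Common ancestor: commit #36
feature commits after divergence: 42 - 36 = 6
main commits after divergence: 42 - 36 = 6
feature is 6 commits ahead of main
main is 6 commits ahead of feature

feature ahead: 6, main ahead: 6


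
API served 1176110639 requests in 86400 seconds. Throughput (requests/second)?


Formula: throughput = requests / seconds
throughput = 1176110639 / 86400
throughput = 13612.39 requests/second

13612.39 requests/second


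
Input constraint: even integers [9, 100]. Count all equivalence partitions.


Constraint: even integers in [9, 100]
Class 1: x < 9 — out-of-range invalid
Class 2: x in [9,100] but odd — wrong type invalid
Class 3: x in [9,100] and even — valid
Class 4: x > 100 — out-of-range invalid
Total equivalence classes: 4

4 equivalence classes


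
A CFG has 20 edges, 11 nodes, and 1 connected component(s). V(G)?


Formula: V(G) = E - N + 2P
V(G) = 20 - 11 + 2*1
V(G) = 9 + 2
V(G) = 11

11


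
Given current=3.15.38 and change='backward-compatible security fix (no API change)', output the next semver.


Current: 3.15.38
Change category: 'backward-compatible security fix (no API change)' → patch bump
SemVer rule: patch bump → increment PATCH (MAJOR and MINOR unchanged)
New: 3.15.39

3.15.39


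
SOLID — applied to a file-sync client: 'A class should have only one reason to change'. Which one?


This describes the Single Responsibility Principle (SRP)

Single Responsibility Principle (SRP)


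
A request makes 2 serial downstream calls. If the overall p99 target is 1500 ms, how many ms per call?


Formula: per_stage = total_budget / stages
per_stage = 1500 / 2
per_stage = 750.0 ms

750.0 ms


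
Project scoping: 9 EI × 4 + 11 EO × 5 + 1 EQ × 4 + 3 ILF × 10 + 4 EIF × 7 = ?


UFP = EI*4 + EO*5 + EQ*4 + ILF*10 + EIF*7
UFP = 9*4 + 11*5 + 1*4 + 3*10 + 4*7
UFP = 36 + 55 + 4 + 30 + 28
UFP = 153

153


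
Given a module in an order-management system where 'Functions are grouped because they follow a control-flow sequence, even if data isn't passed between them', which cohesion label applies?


Reasoning: Grouped by order of execution within a routine, not by data flow
Type: Procedural cohesion

Procedural cohesion


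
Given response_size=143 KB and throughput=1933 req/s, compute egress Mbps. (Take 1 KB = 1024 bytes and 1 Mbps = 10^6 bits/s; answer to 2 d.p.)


Formula: Mbps = payload_bytes * RPS * 8 / 1e6
Payload per request = 143 KB = 143 * 1024 = 146432 bytes
Total bytes/sec = 146432 * 1933 = 283053056
Total bits/sec = 283053056 * 8 = 2264424448
Mbps = 2264424448 / 1e6 = 2264.42

2264.42 Mbps


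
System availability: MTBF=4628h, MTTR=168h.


Availability = MTBF / (MTBF + MTTR)
Availability = 4628 / (4628 + 168)
Availability = 4628 / 4796
Availability = 96.4971%

96.4971%


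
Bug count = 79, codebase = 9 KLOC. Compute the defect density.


Defect density = defects / KLOC
Defect density = 79 / 9
Defect density = 8.778 defects/KLOC

8.778 defects/KLOC


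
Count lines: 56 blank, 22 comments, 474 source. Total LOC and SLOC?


Total LOC = blank + comment + code
Total LOC = 56 + 22 + 474 = 552
SLOC (source only) = code = 474

Total LOC: 552, SLOC: 474


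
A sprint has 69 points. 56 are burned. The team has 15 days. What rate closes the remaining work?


Formula: Required rate = Remaining points / Days left
Remaining = 69 - 56 = 13 points
Required rate = 13 / 15 = 0.87 points/day

0.87 points/day


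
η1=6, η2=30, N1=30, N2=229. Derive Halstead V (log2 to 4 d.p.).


Formula: V = N * log2(η), where N = N1 + N2 and η = η1 + η2
η = 6 + 30 = 36
N = 30 + 229 = 259
log2(36) ≈ 5.1699
V = 259 * 5.1699 = 1339.00

1339.00


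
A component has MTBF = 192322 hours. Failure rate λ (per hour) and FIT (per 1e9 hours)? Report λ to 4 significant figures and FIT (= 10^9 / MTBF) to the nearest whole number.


Formula: λ = 1 / MTBF; FIT = λ × 1e9 = 1e9 / MTBF
λ = 1 / 192322 ≈ 5.200e-06 failures/hour
FIT = 1e9 / 192322 ≈ 5200 failures per 1e9 hours (nearest whole number)

λ = 5.200e-06 /h, FIT = 5200


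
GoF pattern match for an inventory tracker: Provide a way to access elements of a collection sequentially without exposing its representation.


This matches the Iterator pattern

Iterator


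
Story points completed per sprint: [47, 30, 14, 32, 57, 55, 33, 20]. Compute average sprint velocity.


Formula: Avg velocity = Total points / Number of sprints
Points: [47, 30, 14, 32, 57, 55, 33, 20]
Sum = 47 + 30 + 14 + 32 + 57 + 55 + 33 + 20 = 288
Avg velocity = 288 / 8 = 36.0 points/sprint

36.0 points/sprint


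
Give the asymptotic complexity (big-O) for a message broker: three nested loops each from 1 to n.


Reasoning: three levels of nesting over n
Complexity: O(n^3)

O(n^3)


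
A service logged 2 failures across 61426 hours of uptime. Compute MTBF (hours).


Formula: MTBF = Total operating time / Number of failures
MTBF = 61426 / 2
MTBF = 30713.0 hours

30713.0 hours


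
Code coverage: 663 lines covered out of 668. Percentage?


Coverage = covered / total * 100
Coverage = 663 / 668 * 100
Coverage = 99.25%

99.25%


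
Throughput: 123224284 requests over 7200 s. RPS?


Formula: throughput = requests / seconds
throughput = 123224284 / 7200
throughput = 17114.48 requests/second

17114.48 requests/second


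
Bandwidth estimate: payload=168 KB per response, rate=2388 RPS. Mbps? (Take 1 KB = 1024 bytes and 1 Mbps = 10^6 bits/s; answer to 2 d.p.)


Formula: Mbps = payload_bytes * RPS * 8 / 1e6
Payload per request = 168 KB = 168 * 1024 = 172032 bytes
Total bytes/sec = 172032 * 2388 = 410812416
Total bits/sec = 410812416 * 8 = 3286499328
Mbps = 3286499328 / 1e6 = 3286.5

3286.5 Mbps


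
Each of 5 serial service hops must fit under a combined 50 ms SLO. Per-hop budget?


Formula: per_stage = total_budget / stages
per_stage = 50 / 5
per_stage = 10.0 ms

10.0 ms


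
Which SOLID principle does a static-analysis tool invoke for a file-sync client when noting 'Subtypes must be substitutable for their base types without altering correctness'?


This describes the Liskov Substitution Principle (LSP)

Liskov Substitution Principle (LSP)


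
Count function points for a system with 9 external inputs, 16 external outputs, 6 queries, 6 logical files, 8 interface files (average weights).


UFP = EI*4 + EO*5 + EQ*4 + ILF*10 + EIF*7
UFP = 9*4 + 16*5 + 6*4 + 6*10 + 8*7
UFP = 36 + 80 + 24 + 60 + 56
UFP = 256

256


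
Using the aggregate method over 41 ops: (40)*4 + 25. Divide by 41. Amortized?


Formula: Amortized cost = Total cost / Operations
Total cost = (40 * 4) + (1 * 25)
Total cost = 160 + 25 = 185
Amortized = 185 / 41 = 4.5122

4.5122


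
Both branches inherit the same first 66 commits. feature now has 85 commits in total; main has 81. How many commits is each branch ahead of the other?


Common ancestor: commit #66
feature commits after divergence: 85 - 66 = 19
main commits after divergence: 81 - 66 = 15
feature is 19 commits ahead of main
main is 15 commits ahead of feature

feature ahead: 19, main ahead: 15


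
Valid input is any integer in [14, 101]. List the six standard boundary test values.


Range: [14, 101]
Boundaries: just below min, min, min+1, max-1, max, just above max
Values: [13, 14, 15, 100, 101, 102]

[13, 14, 15, 100, 101, 102]


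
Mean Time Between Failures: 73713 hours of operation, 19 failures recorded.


Formula: MTBF = Total operating time / Number of failures
MTBF = 73713 / 19
MTBF = 3879.63 hours

3879.63 hours


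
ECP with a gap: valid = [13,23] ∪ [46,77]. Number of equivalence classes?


Valid ranges: [13,23] and [46,77]
Class 1: x < 13 — invalid
Class 2: 13 ≤ x ≤ 23 — valid
Class 3: 23 < x < 46 — invalid (gap between ranges)
Class 4: 46 ≤ x ≤ 77 — valid
Class 5: x > 77 — invalid
Total equivalence classes: 5

5 equivalence classes


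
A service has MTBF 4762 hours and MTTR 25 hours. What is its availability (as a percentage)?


Availability = MTBF / (MTBF + MTTR)
Availability = 4762 / (4762 + 25)
Availability = 4762 / 4787
Availability = 99.4778%

99.4778%


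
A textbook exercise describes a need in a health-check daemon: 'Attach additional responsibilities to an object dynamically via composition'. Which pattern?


This matches the Decorator pattern

Decorator


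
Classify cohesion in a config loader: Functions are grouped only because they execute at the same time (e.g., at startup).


Reasoning: Related by timing only
Type: Temporal cohesion

Temporal cohesion


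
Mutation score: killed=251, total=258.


Mutation score = killed / total * 100
Mutation score = 251 / 258 * 100
Mutation score = 97.29%

97.29%


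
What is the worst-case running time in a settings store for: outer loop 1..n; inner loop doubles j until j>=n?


Reasoning: linear outer times logarithmic inner
Complexity: O(n log n)

O(n log n)


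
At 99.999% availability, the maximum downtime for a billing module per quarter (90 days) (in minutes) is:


Formula: allowed downtime = period * (100 - SLA) / 100
Period (quarter (90 days)) = 129600 minutes
Unavailability fraction = (100 - 99.999) / 100
Allowed downtime = 129600 * (100 - 99.999) / 100
Allowed downtime = 1.296 minutes

1.296 minutes


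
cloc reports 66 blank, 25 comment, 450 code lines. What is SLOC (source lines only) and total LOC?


Total LOC = blank + comment + code
Total LOC = 66 + 25 + 450 = 541
SLOC (source only) = code = 450

Total LOC: 541, SLOC: 450


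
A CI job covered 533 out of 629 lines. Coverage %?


Coverage = covered / total * 100
Coverage = 533 / 629 * 100
Coverage = 84.74%

84.74%
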